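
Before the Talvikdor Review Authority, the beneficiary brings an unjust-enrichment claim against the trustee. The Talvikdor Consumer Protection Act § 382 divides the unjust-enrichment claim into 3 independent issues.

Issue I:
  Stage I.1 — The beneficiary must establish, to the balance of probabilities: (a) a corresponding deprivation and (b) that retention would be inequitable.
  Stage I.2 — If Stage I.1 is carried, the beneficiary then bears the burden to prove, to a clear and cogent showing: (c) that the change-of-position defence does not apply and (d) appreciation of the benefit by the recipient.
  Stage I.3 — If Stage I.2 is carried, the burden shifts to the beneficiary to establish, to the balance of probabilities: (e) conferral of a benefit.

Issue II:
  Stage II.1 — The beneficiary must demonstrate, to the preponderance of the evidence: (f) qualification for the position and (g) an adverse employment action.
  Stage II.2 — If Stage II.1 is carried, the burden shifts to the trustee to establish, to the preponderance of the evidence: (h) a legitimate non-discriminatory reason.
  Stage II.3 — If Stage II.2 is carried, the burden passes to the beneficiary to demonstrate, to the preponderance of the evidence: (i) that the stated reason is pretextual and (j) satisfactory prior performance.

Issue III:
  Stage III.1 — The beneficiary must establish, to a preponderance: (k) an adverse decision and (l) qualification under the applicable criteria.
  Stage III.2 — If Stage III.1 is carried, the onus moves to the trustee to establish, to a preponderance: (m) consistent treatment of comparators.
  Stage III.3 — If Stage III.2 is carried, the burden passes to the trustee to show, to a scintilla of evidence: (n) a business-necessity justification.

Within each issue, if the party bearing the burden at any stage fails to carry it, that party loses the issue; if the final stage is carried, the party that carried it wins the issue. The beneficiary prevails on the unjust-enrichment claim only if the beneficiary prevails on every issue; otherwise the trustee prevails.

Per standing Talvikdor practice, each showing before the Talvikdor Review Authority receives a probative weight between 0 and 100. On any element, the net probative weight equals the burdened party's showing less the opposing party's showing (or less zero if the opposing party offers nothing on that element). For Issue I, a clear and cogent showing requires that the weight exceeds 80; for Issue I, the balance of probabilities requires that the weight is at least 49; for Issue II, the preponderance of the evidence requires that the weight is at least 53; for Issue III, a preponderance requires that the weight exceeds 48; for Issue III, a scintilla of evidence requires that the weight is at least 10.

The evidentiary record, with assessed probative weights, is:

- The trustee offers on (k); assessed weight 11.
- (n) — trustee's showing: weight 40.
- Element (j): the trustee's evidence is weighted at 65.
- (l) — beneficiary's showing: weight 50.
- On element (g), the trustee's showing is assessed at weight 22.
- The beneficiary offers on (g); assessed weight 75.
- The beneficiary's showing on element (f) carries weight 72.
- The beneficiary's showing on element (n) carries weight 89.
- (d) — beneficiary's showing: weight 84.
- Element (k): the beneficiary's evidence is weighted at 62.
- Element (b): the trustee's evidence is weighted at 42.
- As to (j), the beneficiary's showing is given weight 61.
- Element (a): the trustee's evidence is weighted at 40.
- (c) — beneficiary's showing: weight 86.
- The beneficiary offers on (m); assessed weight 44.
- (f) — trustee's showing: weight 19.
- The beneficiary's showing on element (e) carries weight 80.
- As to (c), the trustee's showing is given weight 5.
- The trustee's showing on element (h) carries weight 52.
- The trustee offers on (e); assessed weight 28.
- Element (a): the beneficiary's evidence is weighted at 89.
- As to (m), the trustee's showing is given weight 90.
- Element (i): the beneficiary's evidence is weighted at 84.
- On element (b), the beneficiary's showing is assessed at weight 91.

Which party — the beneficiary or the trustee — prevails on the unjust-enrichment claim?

— Issue I —
Stage I.1 — burden on beneficiary; standard: the balance of probabilities (weight is at least 49).
    (a): 89 − 40 = 49 ≥ 49 [met]
    (b): 91 − 42 = 49 ≥ 49 [met]
  Stage I.1 carried; the burden remains with the beneficiary.
Stage I.2 — burden on beneficiary; standard: a clear and cogent showing (weight exceeds 80).
    (c): 86 − 5 = 81 > 80 [met]
    (d): 84 > 80 [met]
  All elements met. The beneficiary retains the burden for Stage I.3.
Stage I.3 — burden on beneficiary; standard: the balance of probabilities (weight is at least 49).
    (e): 80 − 28 = 52 ≥ 49 [met]
  Stage I.3 carried; the final stage is satisfied.
All stages carried — the beneficiary prevails on this issue.
— Issue II —
At Stage II.1 the beneficiary must meet the preponderance of the evidence (weight is at least 53): on (f) the weight is 72 less the opposing 19 gives net 53, ≥ 53, so (f) meets the standard; on (g) the weight is 75 less the opposing 22 gives net 53, which does reach 53, so (g) meets the standard.
  All elements met. The burden passes to the trustee.
At Stage II.2 the trustee must meet the preponderance of the evidence (weight is at least 53): on (h) the weight is 52, which does not reach 53, so (h) does not meet the standard.
  Stage II.2 not carried; the trustee fails its burden.
So the beneficiary prevails on this issue.
— Issue III —
At Stage III.1 the beneficiary must meet a preponderance (weight exceeds 48): on (k) the weight is 62 less the opposing 11 gives net 51, > 48, so (k) meets the standard; on (l) the weight is 50, > 48, so (l) meets the standard.
  Stage III.1 carried; the burden shifts to the trustee.
At Stage III.2 the trustee must meet a preponderance (weight exceeds 48): on (m) the weight is 90 less the opposing 44 gives net 46, ≤ 48, so (m) does not meet the standard.
  Not every element is met, so the trustee fails to carry Stage III.2.
The beneficiary prevails on this issue.
Per-issue: Issue I → beneficiary; Issue II → beneficiary; Issue III → beneficiary. The beneficiary must prevail on every issue; overall, the beneficiary prevails.

beneficiary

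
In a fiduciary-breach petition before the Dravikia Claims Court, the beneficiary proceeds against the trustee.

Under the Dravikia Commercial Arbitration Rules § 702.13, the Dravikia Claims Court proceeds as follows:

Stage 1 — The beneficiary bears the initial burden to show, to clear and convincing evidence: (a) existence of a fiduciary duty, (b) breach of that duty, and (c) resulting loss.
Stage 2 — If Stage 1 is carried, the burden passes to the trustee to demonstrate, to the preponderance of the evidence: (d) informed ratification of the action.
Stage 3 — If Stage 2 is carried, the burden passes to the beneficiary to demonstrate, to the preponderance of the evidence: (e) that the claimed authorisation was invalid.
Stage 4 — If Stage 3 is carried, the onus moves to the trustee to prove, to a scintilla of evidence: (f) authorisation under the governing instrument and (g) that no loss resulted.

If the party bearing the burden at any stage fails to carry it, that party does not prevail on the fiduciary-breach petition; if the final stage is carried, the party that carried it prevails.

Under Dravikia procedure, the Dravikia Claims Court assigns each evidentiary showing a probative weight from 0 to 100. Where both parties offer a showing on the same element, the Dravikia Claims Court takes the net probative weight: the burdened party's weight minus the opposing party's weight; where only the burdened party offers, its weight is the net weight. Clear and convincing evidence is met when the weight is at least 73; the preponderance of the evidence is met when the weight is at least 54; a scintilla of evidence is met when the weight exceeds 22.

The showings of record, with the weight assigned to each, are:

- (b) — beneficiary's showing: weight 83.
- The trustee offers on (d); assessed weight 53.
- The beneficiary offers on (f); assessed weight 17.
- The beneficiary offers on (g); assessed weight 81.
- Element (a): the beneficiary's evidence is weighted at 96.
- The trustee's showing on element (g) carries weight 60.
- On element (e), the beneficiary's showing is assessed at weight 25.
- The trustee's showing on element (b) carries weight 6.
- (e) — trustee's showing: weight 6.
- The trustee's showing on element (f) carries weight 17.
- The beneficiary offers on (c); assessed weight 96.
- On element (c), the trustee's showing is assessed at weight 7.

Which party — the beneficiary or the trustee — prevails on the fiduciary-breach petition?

beneficiary

At Stage 1 the beneficiary must meet clear and convincing evidence (weight is at least 73): on (a) the weight is 96, ≥ 73, so (a) meets the standard; on (b) the weight is 83 less the opposing 6 gives net 77, ≥ 73, so (b) meets the standard; on (c) the weight is 96 less the opposing 7 gives net 89, ≥ 73, so (c) meets the standard.
  The beneficiary carries Stage 1; the trustee now bears the burden.
At Stage 2 the trustee must meet the preponderance of the evidence (weight is at least 54): on (d) the weight is 53, < 54, so (d) does not meet the standard.
  The trustee does not carry Stage 2.
The beneficiary prevails.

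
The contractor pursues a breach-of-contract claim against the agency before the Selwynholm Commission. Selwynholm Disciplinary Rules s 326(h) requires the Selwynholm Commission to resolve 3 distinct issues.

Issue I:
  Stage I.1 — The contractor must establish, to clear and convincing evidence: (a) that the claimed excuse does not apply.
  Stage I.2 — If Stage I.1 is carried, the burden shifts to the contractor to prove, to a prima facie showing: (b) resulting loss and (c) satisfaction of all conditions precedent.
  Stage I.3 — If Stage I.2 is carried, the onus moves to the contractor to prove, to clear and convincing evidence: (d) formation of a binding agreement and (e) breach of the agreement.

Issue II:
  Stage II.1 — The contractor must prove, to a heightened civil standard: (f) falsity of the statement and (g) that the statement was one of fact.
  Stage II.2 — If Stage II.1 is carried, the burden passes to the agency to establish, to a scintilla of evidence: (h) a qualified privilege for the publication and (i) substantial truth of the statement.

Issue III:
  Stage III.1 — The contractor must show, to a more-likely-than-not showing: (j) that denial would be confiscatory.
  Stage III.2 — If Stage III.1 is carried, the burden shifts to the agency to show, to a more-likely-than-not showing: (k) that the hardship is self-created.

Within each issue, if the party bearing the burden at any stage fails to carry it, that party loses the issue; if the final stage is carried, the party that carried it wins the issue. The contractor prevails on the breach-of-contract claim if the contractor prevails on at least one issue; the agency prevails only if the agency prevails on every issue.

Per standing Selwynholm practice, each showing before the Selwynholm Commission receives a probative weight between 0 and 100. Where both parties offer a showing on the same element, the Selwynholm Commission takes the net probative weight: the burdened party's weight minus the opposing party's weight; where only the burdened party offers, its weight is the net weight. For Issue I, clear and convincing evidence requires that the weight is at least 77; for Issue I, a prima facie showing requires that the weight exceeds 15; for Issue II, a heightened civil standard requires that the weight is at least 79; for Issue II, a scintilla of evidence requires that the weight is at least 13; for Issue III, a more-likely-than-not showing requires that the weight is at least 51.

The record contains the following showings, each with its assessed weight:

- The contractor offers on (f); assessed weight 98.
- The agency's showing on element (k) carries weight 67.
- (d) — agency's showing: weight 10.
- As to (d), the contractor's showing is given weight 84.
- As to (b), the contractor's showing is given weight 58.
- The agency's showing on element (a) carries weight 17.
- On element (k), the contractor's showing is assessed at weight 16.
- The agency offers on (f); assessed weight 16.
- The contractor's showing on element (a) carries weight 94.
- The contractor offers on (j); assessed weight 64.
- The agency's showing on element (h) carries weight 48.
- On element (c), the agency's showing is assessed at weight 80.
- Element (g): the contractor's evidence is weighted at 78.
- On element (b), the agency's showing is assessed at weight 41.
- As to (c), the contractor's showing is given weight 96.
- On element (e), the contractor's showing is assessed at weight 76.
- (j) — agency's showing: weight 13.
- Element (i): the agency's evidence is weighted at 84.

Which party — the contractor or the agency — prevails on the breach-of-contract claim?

agency

— Issue I —
Stage I.1 — burden on contractor; standard: clear and convincing evidence (weight is at least 77).
    (a): 94 − 17 = 77 ≥ 77 [met]
  Stage I.1 carried; the burden remains with the contractor.
Stage I.2 — burden on contractor; standard: a prima facie showing (weight exceeds 15).
    (b): 58 − 41 = 17 > 15 [met]
    (c): 96 − 80 = 16 > 15 [met]
  Stage I.2 carried; the burden remains with the contractor.
Stage I.3 — burden on contractor; standard: clear and convincing evidence (weight is at least 77).
    (d): 84 − 10 = 74 < 77 [not met]
    (e): 76 < 77 [not met]
  Stage I.3 not carried; the contractor fails its burden.
The analysis ends at Stage I.3; the agency prevails on this issue.
— Issue II —
Stage II.1 (contractor, a heightened civil standard, weight is at least 79): (f) net 98−16=82 ≥ 79 — meets; (g) 78 < 79 — fails.
  Stage II.1 not carried; the contractor fails its burden.
So the agency prevails on this issue.
— Issue III —
At Stage III.1 the contractor must meet a more-likely-than-not showing (weight is at least 51): on (j) the weight is 64 less the opposing 13 gives net 51, ≥ 51, so (j) meets the standard.
  Stage III.1 is satisfied; the onus moves to the agency.
At Stage III.2 the agency must meet a more-likely-than-not showing (weight is at least 51): on (k) the weight is 67 less the opposing 16 gives net 51, ≥ 51, so (k) meets the standard.
  Stage III.2 carried; the final stage is satisfied.
With every stage satisfied, the agency prevails on this issue.
Per-issue: Issue I → agency; Issue II → agency; Issue III → agency. The contractor must prevail on at least one issue; overall, the agency prevails.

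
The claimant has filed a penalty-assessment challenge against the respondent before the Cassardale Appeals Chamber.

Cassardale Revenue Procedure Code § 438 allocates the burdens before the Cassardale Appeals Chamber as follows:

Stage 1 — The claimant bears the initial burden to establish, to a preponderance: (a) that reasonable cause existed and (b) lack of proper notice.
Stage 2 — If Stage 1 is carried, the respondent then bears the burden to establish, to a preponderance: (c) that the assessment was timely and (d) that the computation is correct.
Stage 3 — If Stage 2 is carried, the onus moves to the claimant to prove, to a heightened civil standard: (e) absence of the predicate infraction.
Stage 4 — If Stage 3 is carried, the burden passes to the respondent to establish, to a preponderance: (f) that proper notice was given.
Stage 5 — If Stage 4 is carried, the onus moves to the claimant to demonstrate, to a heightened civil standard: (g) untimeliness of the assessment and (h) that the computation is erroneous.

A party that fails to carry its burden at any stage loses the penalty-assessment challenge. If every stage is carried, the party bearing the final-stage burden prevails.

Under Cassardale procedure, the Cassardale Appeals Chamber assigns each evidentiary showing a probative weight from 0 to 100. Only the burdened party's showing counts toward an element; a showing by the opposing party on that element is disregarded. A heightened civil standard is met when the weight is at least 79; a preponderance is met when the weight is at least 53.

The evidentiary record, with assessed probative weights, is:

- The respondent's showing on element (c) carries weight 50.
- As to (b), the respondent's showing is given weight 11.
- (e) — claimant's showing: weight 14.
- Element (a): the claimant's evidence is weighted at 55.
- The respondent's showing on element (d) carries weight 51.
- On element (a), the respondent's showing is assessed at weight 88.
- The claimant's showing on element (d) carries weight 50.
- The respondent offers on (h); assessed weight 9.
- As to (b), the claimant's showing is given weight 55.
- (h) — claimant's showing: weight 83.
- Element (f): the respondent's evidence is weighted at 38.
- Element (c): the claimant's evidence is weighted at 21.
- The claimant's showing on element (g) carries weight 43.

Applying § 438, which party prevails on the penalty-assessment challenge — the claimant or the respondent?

claimant

At Stage 1 the claimant must meet a preponderance (weight is at least 53): on (a) the weight is 55 (the respondent's 88 is given no effect), which does reach 53, so (a) meets the standard; on (b) the weight is 55 (the respondent's 11 is given no effect), which does reach 53, so (b) meets the standard.
  The claimant carries Stage 1; the respondent now bears the burden.
At Stage 2 the respondent must meet a preponderance (weight is at least 53): on (c) the weight is 50 (the claimant's 21 is given no effect), which does not reach 53, so (c) does not meet the standard; on (d) the weight is 51 (the claimant's 50 is given no effect), which does not reach 53, so (d) does not meet the standard.
  Not every element is met, so the respondent fails to carry Stage 2.
The claimant prevails.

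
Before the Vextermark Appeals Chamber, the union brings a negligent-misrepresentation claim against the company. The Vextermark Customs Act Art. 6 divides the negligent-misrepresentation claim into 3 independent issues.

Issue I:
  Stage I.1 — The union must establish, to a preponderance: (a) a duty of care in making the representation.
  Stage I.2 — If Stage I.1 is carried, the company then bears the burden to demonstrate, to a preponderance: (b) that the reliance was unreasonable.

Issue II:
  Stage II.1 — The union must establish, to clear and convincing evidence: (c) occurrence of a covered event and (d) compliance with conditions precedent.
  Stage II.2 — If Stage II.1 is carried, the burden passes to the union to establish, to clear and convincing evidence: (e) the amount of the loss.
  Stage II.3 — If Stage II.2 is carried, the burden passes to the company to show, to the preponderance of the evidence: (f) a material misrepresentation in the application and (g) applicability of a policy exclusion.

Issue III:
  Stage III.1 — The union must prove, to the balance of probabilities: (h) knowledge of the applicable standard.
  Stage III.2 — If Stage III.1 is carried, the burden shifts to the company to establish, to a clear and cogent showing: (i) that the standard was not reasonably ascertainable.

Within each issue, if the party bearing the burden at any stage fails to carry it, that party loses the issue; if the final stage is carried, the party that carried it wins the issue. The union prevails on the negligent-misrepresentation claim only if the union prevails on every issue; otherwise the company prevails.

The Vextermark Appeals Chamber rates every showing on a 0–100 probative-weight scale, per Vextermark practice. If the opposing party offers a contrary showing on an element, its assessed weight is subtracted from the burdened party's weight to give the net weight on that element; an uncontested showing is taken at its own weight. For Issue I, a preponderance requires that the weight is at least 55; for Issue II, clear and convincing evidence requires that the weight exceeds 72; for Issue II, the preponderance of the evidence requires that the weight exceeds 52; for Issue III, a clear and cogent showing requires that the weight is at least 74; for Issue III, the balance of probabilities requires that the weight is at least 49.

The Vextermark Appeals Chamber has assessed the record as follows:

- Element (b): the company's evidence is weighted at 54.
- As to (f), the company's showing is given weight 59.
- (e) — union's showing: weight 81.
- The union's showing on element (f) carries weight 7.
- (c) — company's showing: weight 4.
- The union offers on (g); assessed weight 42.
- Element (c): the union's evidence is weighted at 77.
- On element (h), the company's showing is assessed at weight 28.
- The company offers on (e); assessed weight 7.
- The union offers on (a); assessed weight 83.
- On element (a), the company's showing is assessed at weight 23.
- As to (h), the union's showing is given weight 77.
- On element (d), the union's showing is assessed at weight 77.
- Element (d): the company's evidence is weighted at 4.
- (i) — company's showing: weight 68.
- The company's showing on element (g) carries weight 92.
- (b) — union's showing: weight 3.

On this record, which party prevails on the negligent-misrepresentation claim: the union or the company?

— Issue I —
Stage I.1 (union, a preponderance, weight is at least 55): (a) net 83−23=60 ≥ 55 — meets.
  Stage I.1 is satisfied; the onus moves to the company.
Stage I.2 (company, a preponderance, weight is at least 55): (b) net 54−3=51 < 55 — fails.
  Stage I.2 not carried; the company fails its burden.
So the union prevails on this issue.
— Issue II —
At Stage II.1 the union must meet clear and convincing evidence (weight exceeds 72): on (c) the weight is 77 less the opposing 4 gives net 73, which does exceed 72, so (c) meets the standard; on (d) the weight is 77 less the opposing 4 gives net 73, > 72, so (d) meets the standard.
  All elements met. The union retains the burden for Stage II.2.
At Stage II.2 the union must meet clear and convincing evidence (weight exceeds 72): on (e) the weight is 81 less the opposing 7 gives net 74, > 72, so (e) meets the standard.
  Stage II.2 carried; the burden shifts to the company.
At Stage II.3 the company must meet the preponderance of the evidence (weight exceeds 52): on (f) the weight is 59 less the opposing 7 gives net 52, which does not exceed 52, so (f) does not meet the standard; on (g) the weight is 92 less the opposing 42 gives net 50, which does not exceed 52, so (g) does not meet the standard.
  The company does not carry Stage II.3.
The union prevails on this issue.
— Issue III —
Stage III.1 (union, the balance of probabilities, weight is at least 49): (h) net 77−28=49 ≥ 49 — meets.
  Stage III.1 is satisfied; the onus moves to the company.
Stage III.2 (company, a clear and cogent showing, weight is at least 74): (i) 68 < 74 — fails.
  Stage III.2 not carried; the company fails its burden.
The union prevails on this issue.
Per-issue: Issue I → union; Issue II → union; Issue III → union. The union must prevail on every issue; overall, the union prevails.

union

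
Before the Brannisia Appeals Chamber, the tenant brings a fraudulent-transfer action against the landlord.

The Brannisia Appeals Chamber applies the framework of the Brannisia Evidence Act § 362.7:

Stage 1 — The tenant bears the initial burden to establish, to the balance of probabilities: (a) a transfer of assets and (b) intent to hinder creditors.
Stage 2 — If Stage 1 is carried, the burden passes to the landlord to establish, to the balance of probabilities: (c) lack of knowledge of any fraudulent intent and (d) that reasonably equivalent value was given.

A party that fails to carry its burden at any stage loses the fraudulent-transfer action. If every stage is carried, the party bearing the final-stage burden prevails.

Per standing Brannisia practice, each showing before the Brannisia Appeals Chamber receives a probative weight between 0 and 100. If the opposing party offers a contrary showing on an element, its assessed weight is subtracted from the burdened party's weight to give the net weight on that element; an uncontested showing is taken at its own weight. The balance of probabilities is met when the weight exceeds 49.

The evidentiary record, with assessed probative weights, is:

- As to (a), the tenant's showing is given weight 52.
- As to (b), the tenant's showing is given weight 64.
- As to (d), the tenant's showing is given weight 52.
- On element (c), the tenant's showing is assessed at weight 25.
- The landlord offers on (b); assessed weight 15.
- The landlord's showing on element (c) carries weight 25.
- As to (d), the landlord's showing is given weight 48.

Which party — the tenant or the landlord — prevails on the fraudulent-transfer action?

At Stage 1 the tenant must meet the balance of probabilities (weight exceeds 49): on (a) the weight is 52, > 49, so (a) meets the standard; on (b) the weight is 64 less the opposing 15 gives net 49, ≤ 49, so (b) does not meet the standard.
  Not every element is met, so the tenant fails to carry Stage 1.
So the landlord prevails.

landlord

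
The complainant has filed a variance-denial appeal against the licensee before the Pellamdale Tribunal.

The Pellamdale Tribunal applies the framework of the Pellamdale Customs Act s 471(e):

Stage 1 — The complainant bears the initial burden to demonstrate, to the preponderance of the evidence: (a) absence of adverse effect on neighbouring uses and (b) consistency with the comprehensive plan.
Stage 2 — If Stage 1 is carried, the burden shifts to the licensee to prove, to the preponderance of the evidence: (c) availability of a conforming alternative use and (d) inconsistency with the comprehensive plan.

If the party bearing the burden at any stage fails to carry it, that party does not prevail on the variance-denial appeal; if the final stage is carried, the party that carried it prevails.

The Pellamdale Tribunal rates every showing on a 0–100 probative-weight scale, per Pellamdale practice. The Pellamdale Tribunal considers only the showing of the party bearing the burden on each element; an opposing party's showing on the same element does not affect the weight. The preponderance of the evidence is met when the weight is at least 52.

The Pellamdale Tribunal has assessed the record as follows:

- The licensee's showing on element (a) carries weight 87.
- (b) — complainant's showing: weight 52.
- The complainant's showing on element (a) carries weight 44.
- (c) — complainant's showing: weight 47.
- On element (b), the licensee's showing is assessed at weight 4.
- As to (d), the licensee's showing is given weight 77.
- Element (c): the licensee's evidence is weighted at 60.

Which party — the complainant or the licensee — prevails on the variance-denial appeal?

Stage 1 (complainant, the preponderance of the evidence, weight is at least 52): (a) 44 (licensee's 87 disregarded) < 52 — fails; (b) 52 (licensee's 4 disregarded) ≥ 52 — meets.
  Not every element is met, so the complainant fails to carry Stage 1.
So the licensee prevails.

licensee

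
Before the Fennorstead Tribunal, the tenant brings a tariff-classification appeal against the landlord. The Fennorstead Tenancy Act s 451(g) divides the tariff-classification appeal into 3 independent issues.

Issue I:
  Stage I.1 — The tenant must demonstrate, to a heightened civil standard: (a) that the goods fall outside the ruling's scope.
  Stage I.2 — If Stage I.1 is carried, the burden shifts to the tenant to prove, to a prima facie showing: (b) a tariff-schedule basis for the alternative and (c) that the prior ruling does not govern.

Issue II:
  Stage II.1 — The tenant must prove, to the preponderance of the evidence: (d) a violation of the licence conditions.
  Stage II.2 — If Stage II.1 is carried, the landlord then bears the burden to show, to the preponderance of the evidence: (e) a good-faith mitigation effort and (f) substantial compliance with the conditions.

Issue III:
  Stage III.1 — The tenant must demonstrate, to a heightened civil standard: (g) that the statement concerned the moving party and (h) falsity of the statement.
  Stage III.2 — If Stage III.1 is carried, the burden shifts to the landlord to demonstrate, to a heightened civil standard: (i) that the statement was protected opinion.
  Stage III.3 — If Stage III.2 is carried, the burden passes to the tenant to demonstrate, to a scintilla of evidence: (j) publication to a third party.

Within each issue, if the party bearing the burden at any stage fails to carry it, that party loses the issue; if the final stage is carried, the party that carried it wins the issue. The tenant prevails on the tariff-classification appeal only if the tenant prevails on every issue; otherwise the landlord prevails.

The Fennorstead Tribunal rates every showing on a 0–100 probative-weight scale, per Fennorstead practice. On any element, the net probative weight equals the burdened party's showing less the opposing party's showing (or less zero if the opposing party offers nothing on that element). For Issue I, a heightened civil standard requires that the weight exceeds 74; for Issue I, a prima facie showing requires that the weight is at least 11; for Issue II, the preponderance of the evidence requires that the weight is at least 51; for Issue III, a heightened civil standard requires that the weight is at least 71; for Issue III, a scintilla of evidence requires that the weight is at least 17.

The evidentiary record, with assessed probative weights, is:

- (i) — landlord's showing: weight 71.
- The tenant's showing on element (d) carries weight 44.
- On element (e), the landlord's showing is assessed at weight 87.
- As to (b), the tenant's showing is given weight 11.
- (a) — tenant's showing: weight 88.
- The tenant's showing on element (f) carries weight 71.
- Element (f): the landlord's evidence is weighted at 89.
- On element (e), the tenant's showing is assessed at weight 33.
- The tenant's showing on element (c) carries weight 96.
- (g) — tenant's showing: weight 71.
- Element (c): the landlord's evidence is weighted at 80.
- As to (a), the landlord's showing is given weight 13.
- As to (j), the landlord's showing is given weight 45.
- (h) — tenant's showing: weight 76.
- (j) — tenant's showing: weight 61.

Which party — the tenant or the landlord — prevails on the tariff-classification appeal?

— Issue I —
Stage I.1 — burden on tenant; standard: a heightened civil standard (weight exceeds 74).
    (a): 88 − 13 = 75 > 74 [met]
  All elements met. The tenant retains the burden for Stage I.2.
Stage I.2 — burden on tenant; standard: a prima facie showing (weight is at least 11).
    (b): 11 ≥ 11 [met]
    (c): 96 − 80 = 16 ≥ 11 [met]
  All elements met at the final stage.
All stages carried — the tenant prevails on this issue.
— Issue II —
Stage II.1 — burden on tenant; standard: the preponderance of the evidence (weight is at least 51).
    (d): 44 < 51 [not met]
  Stage II.1 not carried; the tenant fails its burden.
The landlord prevails on this issue.
— Issue III —
At Stage III.1 the tenant must meet a heightened civil standard (weight is at least 71): on (g) the weight is 71, ≥ 71, so (g) meets the standard; on (h) the weight is 76, which does reach 71, so (h) meets the standard.
  Stage III.1 carried; the burden shifts to the landlord.
At Stage III.2 the landlord must meet a heightened civil standard (weight is at least 71): on (i) the weight is 71, ≥ 71, so (i) meets the standard.
  Stage III.2 carried; the burden shifts to the tenant.
At Stage III.3 the tenant must meet a scintilla of evidence (weight is at least 17): on (j) the weight is 61 less the opposing 45 gives net 16, < 17, so (j) does not meet the standard.
  Stage III.3 not carried; the tenant fails its burden.
So the landlord prevails on this issue.
Per-issue: Issue I → tenant; Issue II → landlord; Issue III → landlord. The tenant must prevail on every issue; overall, the landlord prevails.

landlord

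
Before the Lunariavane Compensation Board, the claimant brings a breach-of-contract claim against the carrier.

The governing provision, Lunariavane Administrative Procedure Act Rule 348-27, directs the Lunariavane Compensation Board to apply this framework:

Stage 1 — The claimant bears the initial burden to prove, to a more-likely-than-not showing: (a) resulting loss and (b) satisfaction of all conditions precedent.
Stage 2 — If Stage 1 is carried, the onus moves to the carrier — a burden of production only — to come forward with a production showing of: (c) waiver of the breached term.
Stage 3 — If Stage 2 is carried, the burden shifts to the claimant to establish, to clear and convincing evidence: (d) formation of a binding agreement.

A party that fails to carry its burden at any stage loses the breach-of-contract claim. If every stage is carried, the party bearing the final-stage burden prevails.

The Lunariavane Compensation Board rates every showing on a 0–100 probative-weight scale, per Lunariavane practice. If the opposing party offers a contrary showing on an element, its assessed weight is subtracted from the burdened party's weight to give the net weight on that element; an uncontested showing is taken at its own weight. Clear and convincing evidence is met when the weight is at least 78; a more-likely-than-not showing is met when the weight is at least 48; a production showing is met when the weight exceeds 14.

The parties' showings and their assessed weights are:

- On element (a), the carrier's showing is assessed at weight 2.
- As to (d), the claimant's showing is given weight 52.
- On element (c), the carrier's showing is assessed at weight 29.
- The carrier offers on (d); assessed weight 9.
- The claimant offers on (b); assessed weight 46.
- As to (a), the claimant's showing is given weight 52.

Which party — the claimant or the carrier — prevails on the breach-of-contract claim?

carrier

Stage 1 — burden on claimant; standard: a more-likely-than-not showing (weight is at least 48).
    (a): 52 − 2 = 50 ≥ 48 [met]
    (b): 46 < 48 [not met]
  Stage 1 not carried; the claimant fails its burden.
So the carrier prevails.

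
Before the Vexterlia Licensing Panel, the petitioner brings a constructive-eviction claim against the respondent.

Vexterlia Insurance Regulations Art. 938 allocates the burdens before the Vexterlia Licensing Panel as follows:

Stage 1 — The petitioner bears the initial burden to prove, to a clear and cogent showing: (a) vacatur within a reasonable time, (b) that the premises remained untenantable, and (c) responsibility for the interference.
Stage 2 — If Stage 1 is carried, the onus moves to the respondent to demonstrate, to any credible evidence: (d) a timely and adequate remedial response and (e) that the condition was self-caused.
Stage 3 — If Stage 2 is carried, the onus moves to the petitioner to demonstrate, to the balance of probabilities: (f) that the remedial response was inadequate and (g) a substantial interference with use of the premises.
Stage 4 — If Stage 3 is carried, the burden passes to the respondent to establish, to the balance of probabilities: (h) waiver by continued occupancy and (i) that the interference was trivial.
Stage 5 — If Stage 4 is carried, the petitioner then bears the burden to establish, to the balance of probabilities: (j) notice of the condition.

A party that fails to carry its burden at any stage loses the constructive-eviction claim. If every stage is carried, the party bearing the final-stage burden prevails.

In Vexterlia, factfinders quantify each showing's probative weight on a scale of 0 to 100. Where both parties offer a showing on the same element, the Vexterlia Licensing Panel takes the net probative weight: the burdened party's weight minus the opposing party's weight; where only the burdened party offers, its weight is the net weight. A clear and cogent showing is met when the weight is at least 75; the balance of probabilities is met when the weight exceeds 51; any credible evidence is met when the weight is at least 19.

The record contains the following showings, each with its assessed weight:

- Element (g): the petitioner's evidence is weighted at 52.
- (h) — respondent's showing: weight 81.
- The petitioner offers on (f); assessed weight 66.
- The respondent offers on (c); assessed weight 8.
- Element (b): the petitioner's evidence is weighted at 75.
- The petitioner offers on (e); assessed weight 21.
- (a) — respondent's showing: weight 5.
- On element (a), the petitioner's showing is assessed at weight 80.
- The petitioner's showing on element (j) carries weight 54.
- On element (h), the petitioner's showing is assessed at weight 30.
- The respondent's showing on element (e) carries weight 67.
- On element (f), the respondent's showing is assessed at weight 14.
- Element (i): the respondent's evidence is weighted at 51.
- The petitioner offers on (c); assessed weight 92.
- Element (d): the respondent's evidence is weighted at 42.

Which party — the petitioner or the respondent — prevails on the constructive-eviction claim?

petitioner

Stage 1 (petitioner, a clear and cogent showing, weight is at least 75): (a) net 80−5=75 ≥ 75 — meets; (b) 75 ≥ 75 — meets; (c) net 92−8=84 ≥ 75 — meets.
  The petitioner carries Stage 1; the respondent now bears the burden.
Stage 2 (respondent, any credible evidence, weight is at least 19): (d) 42 ≥ 19 — meets; (e) net 67−21=46 ≥ 19 — meets.
  Stage 2 carried; the burden shifts to the petitioner.
Stage 3 (petitioner, the balance of probabilities, weight exceeds 51): (f) net 66−14=52 > 51 — meets; (g) 52 > 51 — meets.
  All elements met. The burden passes to the respondent.
Stage 4 (respondent, the balance of probabilities, weight exceeds 51): (h) net 81−30=51 ≤ 51 — fails; (i) 51 ≤ 51 — fails.
  Not every element is met, so the respondent fails to carry Stage 4.
So the petitioner prevails.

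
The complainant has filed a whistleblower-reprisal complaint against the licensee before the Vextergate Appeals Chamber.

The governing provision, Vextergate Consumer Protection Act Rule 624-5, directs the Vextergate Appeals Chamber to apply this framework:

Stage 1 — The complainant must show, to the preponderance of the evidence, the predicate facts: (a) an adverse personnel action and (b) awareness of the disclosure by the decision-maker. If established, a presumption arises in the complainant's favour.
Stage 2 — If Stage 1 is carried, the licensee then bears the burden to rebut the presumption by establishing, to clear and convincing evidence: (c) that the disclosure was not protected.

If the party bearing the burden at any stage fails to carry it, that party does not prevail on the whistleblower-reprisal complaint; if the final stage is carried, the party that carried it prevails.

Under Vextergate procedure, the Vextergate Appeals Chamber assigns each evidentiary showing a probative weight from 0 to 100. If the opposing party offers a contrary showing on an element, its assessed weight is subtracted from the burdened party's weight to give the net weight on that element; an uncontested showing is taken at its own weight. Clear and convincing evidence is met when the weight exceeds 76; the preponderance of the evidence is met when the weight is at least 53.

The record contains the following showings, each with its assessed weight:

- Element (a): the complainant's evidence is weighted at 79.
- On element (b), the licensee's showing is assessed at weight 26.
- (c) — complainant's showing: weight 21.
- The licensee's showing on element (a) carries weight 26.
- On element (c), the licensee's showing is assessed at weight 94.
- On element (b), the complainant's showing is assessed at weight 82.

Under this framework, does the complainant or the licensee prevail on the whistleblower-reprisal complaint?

Stage 1 — burden on complainant; standard: the preponderance of the evidence (weight is at least 53).
    (a): 79 − 26 = 53 ≥ 53 [met]
    (b): 82 − 26 = 56 ≥ 53 [met]
  Stage 1 carried; the burden shifts to the licensee.
Stage 2 — burden on licensee; standard: clear and convincing evidence (weight exceeds 76).
    (c): 94 − 21 = 73 ≤ 76 [not met]
  Stage 2 not carried; the licensee fails its burden.
The complainant prevails.

complainant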